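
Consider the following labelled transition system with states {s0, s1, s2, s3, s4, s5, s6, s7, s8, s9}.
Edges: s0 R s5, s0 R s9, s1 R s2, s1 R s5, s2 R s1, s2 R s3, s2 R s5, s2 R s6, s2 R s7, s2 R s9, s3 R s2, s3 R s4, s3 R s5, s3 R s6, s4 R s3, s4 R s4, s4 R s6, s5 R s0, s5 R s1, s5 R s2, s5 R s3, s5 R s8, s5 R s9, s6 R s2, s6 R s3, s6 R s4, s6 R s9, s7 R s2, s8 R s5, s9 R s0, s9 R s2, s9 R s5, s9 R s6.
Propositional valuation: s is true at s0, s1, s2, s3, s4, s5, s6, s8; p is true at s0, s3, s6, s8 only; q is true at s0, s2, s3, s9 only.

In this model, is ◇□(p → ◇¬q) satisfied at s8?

At s8: ◇□(p → ◇¬q) requires □(p → ◇¬q) at some successor in {s5}.
  □(p → ◇¬q) holds at s5, so ◇□(p → ◇¬q) is true at s8.
    At s5: □(p → ◇¬q) requires p → ◇¬q at every successor {s0, s1, s2, s3, s8, s9}.
      At s0: p → ◇¬q is true.
      At s1: p → ◇¬q is true.
      At s2: p → ◇¬q is true.
      At s3: p → ◇¬q is true.
      At s8: p → ◇¬q is true.
      At s9: p → ◇¬q is true.
    So □(p → ◇¬q) is true at s5.

Yes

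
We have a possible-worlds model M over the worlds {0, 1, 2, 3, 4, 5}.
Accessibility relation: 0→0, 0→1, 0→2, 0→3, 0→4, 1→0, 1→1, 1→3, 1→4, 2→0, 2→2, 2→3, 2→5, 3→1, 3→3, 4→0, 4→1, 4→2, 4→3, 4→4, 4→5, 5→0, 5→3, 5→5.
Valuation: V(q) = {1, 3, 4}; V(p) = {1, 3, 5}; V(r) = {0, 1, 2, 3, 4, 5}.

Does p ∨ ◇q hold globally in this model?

Yes

Let φ = p ∨ ◇q. Evaluate φ at each world:
  0 (successors {0, 1, 2, 3, 4}): φ is true.
  1 (successors {0, 1, 3, 4}): φ is true.
  2 (successors {0, 2, 3, 5}): φ is true.
  3 (successors {1, 3}): φ is true.
  4 (successors {0, 1, 2, 3, 4, 5}): φ is true.
  5 (successors {0, 3, 5}): φ is true.
For instance, at 2:
  At 2: p is false, ◇q is true, so p ∨ ◇q is true.
    At 2: ◇q requires q at some successor in {0, 2, 3, 5}.
      q holds at 3, so ◇q is true at 2.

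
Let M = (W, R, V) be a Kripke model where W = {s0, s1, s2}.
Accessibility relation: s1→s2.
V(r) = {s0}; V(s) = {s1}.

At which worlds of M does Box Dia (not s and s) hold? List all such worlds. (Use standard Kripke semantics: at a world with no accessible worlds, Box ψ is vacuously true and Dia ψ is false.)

Let φ = Box Dia (not s and s). Evaluate φ at each world:
  s0 (successors ∅): φ is true.
  s1 (successors {s2}): φ is false.
  s2 (successors ∅): φ is true.
For instance, at s1:
  At s1: Box Dia (not s and s) requires Dia (not s and s) at every successor {s2}.
    Dia (not s and s) fails at s2, so Box Dia (not s and s) is false at s1.
      At s2: no accessible worlds, so Dia (not s and s) is false.
Satisfying worlds: {s0, s2}

s0, s2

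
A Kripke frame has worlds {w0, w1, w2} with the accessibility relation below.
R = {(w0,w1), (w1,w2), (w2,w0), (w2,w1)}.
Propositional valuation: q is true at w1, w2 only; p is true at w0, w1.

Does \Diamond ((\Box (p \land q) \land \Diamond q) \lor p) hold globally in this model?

Let φ = \Diamond ((\Box (p \land q) \land \Diamond q) \lor p). Evaluate φ at each world:
  w0 (successors {w1}): φ is true.
  w1 (successors {w2}): φ is false.
  w2 (successors {w0, w1}): φ is true.
Detail at w1 (counterexample):
  At w1: \Diamond ((\Box (p \land q) \land \Diamond q) \lor p) requires (\Box (p \land q) \land \Diamond q) \lor p at some successor in {w2}.
    At w2: (\Box (p \land q) \land \Diamond q) \lor p is false.
  So \Diamond ((\Box (p \land q) \land \Diamond q) \lor p) is false at w1.

No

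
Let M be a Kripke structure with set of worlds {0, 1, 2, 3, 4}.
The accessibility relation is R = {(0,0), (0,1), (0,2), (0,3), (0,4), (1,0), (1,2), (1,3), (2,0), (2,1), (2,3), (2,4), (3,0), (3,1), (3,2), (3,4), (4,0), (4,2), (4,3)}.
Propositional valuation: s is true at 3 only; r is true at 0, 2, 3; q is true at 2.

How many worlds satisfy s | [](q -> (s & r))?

2

Let φ = s | [](q -> (s & r)). Evaluate φ at each world:
  0 (successors {0, 1, 2, 3, 4}): φ is false.
  1 (successors {0, 2, 3}): φ is false.
  2 (successors {0, 1, 3, 4}): φ is true.
  3 (successors {0, 1, 2, 4}): φ is true.
  4 (successors {0, 2, 3}): φ is false.
For instance, at 3:
  At 3: s is true, [](q -> (s & r)) is false, so s | [](q -> (s & r)) is true.
    At 3: [](q -> (s & r)) requires q -> (s & r) at every successor {0, 1, 2, 4}.
      q -> (s & r) fails at 2, so [](q -> (s & r)) is false at 3.
Satisfying worlds: {2, 3}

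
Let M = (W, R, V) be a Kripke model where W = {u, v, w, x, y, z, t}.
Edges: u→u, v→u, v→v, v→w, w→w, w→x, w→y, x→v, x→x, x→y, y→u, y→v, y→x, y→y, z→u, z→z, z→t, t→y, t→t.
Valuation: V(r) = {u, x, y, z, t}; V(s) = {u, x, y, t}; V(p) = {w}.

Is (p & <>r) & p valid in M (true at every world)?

No

Let φ = (p & <>r) & p. Evaluate φ at each world:
  u (successors {u}): φ is false.
  v (successors {u, v, w}): φ is false.
  w (successors {w, x, y}): φ is true.
  x (successors {v, x, y}): φ is false.
  y (successors {u, v, x, y}): φ is false.
  z (successors {u, z, t}): φ is false.
  t (successors {y, t}): φ is false.
Detail at u (counterexample):
  At u: p & <>r is false, p is false, so (p & <>r) & p is false.
    At u: p is false, <>r is true, so p & <>r is false.
      At u: <>r requires r at some successor in {u}.
        r holds at u, so <>r is true at u.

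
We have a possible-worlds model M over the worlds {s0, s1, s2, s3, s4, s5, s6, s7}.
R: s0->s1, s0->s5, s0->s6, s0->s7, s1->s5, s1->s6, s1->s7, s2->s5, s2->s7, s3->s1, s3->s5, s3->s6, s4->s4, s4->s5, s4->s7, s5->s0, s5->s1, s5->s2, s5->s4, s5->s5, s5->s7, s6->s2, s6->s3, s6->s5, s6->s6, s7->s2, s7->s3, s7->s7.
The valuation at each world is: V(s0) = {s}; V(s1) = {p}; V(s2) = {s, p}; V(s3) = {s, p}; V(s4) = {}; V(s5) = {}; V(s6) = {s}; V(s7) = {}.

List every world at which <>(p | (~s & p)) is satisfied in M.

Let φ = <>(p | (~s & p)). Evaluate φ at each world:
  s0 (successors {s1, s5, s6, s7}): φ is true.
  s1 (successors {s5, s6, s7}): φ is false.
  s2 (successors {s5, s7}): φ is false.
  s3 (successors {s1, s5, s6}): φ is true.
  s4 (successors {s4, s5, s7}): φ is false.
  s5 (successors {s0, s1, s2, s4, s5, s7}): φ is true.
  s6 (successors {s2, s3, s5, s6}): φ is true.
  s7 (successors {s2, s3, s7}): φ is true.
For instance, at s7:
  At s7: <>(p | (~s & p)) requires p | (~s & p) at some successor in {s2, s3, s7}.
    p | (~s & p) holds at s2, so <>(p | (~s & p)) is true at s7.
Satisfying worlds: {s0, s3, s5, s6, s7}

s0, s3, s5, s6, s7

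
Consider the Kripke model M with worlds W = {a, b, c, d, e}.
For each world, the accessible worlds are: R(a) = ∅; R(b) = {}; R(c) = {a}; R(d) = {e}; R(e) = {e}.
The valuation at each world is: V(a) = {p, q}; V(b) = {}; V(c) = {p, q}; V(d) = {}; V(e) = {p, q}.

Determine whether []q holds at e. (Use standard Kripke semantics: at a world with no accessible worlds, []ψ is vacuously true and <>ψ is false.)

At e: []q requires q at every successor {e}.
  At e: q is true.
So []q is true at e.

Yes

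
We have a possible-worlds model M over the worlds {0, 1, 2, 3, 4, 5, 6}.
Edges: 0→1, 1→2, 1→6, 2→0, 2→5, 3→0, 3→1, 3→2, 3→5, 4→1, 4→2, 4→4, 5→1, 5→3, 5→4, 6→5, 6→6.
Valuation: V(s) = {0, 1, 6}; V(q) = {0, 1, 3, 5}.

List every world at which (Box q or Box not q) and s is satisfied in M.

Recall that Box ψ holds at a world iff ψ holds at every accessible world, and Dia ψ holds iff ψ holds at some accessible world.
Let φ = (Box q or Box not q) and s. Evaluate φ at each world:
  0 (successors {1}): φ is true.
  1 (successors {2, 6}): φ is true.
  2 (successors {0, 5}): φ is false.
  3 (successors {0, 1, 2, 5}): φ is false.
  4 (successors {1, 2, 4}): φ is false.
  5 (successors {1, 3, 4}): φ is false.
  6 (successors {5, 6}): φ is false.
For instance, at 4:
  At 4: Box q or Box not q is false, s is false, so (Box q or Box not q) and s is false.
    At 4: Box q is false, Box not q is false, so Box q or Box not q is false.
      At 4: Box q requires q at every successor {1, 2, 4}.
        q fails at 2, so Box q is false at 4.
      At 4: Box not q requires not q at every successor {1, 2, 4}.
        not q fails at 1, so Box not q is false at 4.
Satisfying worlds: {0, 1}

0, 1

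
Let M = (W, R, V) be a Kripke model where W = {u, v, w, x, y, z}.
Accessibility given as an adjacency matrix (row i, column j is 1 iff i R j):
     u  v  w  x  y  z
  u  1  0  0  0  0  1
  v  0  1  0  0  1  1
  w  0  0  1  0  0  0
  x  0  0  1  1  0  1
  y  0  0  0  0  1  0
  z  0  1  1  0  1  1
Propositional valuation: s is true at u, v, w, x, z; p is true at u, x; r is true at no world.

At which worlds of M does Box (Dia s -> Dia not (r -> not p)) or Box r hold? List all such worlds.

y

Recall that Box ψ holds at a world iff ψ holds at every accessible world, and Dia ψ holds iff ψ holds at some accessible world.
Let φ = Box (Dia s -> Dia not (r -> not p)) or Box r. Evaluate φ at each world:
  u (successors {u, z}): φ is false.
  v (successors {v, y, z}): φ is false.
  w (successors {w}): φ is false.
  x (successors {w, x, z}): φ is false.
  y (successors {y}): φ is true.
  z (successors {v, w, y, z}): φ is false.
For instance, at w:
  At w: Box (Dia s -> Dia not (r -> not p)) is false, Box r is false, so Box (Dia s -> Dia not (r -> not p)) or Box r is false.
    At w: Box (Dia s -> Dia not (r -> not p)) requires Dia s -> Dia not (r -> not p) at every successor {w}.
      Dia s -> Dia not (r -> not p) fails at w, so Box (Dia s -> Dia not (r -> not p)) is false at w.
    At w: Box r requires r at every successor {w}.
      r fails at w, so Box r is false at w.
Satisfying worlds: {y}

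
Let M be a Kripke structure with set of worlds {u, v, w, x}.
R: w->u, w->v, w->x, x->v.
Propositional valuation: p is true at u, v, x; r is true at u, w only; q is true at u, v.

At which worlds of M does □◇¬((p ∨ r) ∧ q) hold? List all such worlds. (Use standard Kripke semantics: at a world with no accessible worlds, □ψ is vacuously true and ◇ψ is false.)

Recall that □ψ holds at a world iff ψ holds at every accessible world, and ◇ψ holds iff ψ holds at some accessible world.
Let φ = □◇¬((p ∨ r) ∧ q). Evaluate φ at each world:
  u (successors ∅): φ is true.
  v (successors ∅): φ is true.
  w (successors {u, v, x}): φ is false.
  x (successors {v}): φ is false.
For instance, at x:
  At x: □◇¬((p ∨ r) ∧ q) requires ◇¬((p ∨ r) ∧ q) at every successor {v}.
    ◇¬((p ∨ r) ∧ q) fails at v, so □◇¬((p ∨ r) ∧ q) is false at x.
      At v: no accessible worlds, so ◇¬((p ∨ r) ∧ q) is false.
Satisfying worlds: {u, v}

u, v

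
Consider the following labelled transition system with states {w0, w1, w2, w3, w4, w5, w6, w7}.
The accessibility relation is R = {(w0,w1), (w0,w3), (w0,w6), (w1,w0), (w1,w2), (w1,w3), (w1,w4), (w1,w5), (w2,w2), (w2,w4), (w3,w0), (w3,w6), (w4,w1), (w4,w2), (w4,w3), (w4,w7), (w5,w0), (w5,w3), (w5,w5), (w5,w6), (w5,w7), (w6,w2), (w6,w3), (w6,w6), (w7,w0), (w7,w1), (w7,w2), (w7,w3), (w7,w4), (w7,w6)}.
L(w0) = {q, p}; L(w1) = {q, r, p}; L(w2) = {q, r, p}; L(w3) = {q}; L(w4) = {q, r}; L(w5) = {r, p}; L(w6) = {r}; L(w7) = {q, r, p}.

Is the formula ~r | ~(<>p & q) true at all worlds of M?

Let φ = ~r | ~(<>p & q). Evaluate φ at each world:
  w0 (successors {w1, w3, w6}): φ is true.
  w1 (successors {w0, w2, w3, w4, w5}): φ is false.
  w2 (successors {w2, w4}): φ is false.
  w3 (successors {w0, w6}): φ is true.
  w4 (successors {w1, w2, w3, w7}): φ is false.
  w5 (successors {w0, w3, w5, w6, w7}): φ is true.
  w6 (successors {w2, w3, w6}): φ is true.
  w7 (successors {w0, w1, w2, w3, w4, w6}): φ is false.
Detail at w1 (counterexample):
  At w1: ~r is false, ~(<>p & q) is false, so ~r | ~(<>p & q) is false.
    At w1: <>p & q is true, so ~(<>p & q) is false.
      At w1: <>p is true, q is true, so <>p & q is true.

No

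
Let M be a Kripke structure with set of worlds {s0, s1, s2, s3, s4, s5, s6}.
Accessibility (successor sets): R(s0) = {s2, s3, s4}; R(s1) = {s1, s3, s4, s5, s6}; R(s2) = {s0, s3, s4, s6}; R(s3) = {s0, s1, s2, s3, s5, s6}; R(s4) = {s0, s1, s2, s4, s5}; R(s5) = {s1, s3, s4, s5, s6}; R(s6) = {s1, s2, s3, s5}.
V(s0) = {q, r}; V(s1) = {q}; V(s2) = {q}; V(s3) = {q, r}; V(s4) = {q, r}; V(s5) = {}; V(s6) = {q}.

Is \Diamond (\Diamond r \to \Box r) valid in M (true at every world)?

Let φ = \Diamond (\Diamond r \to \Box r). Evaluate φ at each world:
  s0 (successors {s2, s3, s4}): φ is false.
  s1 (successors {s1, s3, s4, s5, s6}): φ is false.
  s2 (successors {s0, s3, s4, s6}): φ is false.
  s3 (successors {s0, s1, s2, s3, s5, s6}): φ is false.
  s4 (successors {s0, s1, s2, s4, s5}): φ is false.
  s5 (successors {s1, s3, s4, s5, s6}): φ is false.
  s6 (successors {s1, s2, s3, s5}): φ is false.
Detail at s0 (counterexample):
  At s0: \Diamond (\Diamond r \to \Box r) requires \Diamond r \to \Box r at some successor in {s2, s3, s4}.
    At s2: \Diamond r \to \Box r is false.
    At s3: \Diamond r \to \Box r is false.
    At s4: \Diamond r \to \Box r is false.
  So \Diamond (\Diamond r \to \Box r) is false at s0.

No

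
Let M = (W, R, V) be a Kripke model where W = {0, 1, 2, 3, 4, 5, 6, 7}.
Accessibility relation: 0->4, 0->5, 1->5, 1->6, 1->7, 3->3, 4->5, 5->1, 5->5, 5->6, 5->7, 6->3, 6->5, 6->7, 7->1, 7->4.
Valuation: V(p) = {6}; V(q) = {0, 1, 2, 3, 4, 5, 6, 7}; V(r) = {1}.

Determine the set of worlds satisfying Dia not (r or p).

0, 1, 3, 4, 5, 6, 7

Recall that Dia ψ holds at a world iff ψ holds at some accessible world.
Let φ = Dia not (r or p). Evaluate φ at each world:
  0 (successors {4, 5}): φ is true.
  1 (successors {5, 6, 7}): φ is true.
  2 (successors ∅): φ is false.
  3 (successors {3}): φ is true.
  4 (successors {5}): φ is true.
  5 (successors {1, 5, 6, 7}): φ is true.
  6 (successors {3, 5, 7}): φ is true.
  7 (successors {1, 4}): φ is true.
For instance, at 5:
  At 5: Dia not (r or p) requires not (r or p) at some successor in {1, 5, 6, 7}.
    not (r or p) holds at 5, so Dia not (r or p) is true at 5.
Satisfying worlds: {0, 1, 3, 4, 5, 6, 7}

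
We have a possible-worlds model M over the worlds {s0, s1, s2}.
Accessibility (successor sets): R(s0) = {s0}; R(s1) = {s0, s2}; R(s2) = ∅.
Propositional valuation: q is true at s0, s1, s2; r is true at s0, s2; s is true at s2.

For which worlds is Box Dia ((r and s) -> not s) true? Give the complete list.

Let φ = Box Dia ((r and s) -> not s). Evaluate φ at each world:
  s0 (successors {s0}): φ is true.
  s1 (successors {s0, s2}): φ is false.
  s2 (successors ∅): φ is true.
For instance, at s1:
  At s1: Box Dia ((r and s) -> not s) requires Dia ((r and s) -> not s) at every successor {s0, s2}.
    Dia ((r and s) -> not s) fails at s2, so Box Dia ((r and s) -> not s) is false at s1.
      At s2: no accessible worlds, so Dia ((r and s) -> not s) is false.
Satisfying worlds: {s0, s2}

s0, s2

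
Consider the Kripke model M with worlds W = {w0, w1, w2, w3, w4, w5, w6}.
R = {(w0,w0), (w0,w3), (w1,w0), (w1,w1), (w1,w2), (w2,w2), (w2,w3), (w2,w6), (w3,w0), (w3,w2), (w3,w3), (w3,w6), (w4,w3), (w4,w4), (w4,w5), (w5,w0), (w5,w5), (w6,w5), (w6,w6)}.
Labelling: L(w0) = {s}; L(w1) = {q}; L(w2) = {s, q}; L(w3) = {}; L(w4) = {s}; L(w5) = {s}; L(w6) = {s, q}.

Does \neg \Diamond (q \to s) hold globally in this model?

Recall that \Diamond ψ holds at a world iff ψ holds at some accessible world.
Let φ = \neg \Diamond (q \to s). Evaluate φ at each world:
  w0 (successors {w0, w3}): φ is false.
  w1 (successors {w0, w1, w2}): φ is false.
  w2 (successors {w2, w3, w6}): φ is false.
  w3 (successors {w0, w2, w3, w6}): φ is false.
  w4 (successors {w3, w4, w5}): φ is false.
  w5 (successors {w0, w5}): φ is false.
  w6 (successors {w5, w6}): φ is false.
Detail at w0 (counterexample):
  At w0: \Diamond (q \to s) is true, so \neg \Diamond (q \to s) is false.
    At w0: \Diamond (q \to s) requires q \to s at some successor in {w0, w3}.
      q \to s holds at w0, so \Diamond (q \to s) is true at w0.

No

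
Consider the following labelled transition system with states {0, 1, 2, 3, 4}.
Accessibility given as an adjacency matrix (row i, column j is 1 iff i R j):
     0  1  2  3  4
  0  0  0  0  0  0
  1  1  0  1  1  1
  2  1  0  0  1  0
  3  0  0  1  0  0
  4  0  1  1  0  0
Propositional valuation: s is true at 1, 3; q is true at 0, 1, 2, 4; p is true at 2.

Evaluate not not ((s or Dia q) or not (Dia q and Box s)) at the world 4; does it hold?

Yes

At 4: not ((s or Dia q) or not (Dia q and Box s)) is false, so not not ((s or Dia q) or not (Dia q and Box s)) is true.
  At 4: (s or Dia q) or not (Dia q and Box s) is true, so not ((s or Dia q) or not (Dia q and Box s)) is false.
    At 4: s or Dia q is true, not (Dia q and Box s) is true, so (s or Dia q) or not (Dia q and Box s) is true.
      At 4: s is false, Dia q is true, so s or Dia q is true.
      At 4: Dia q and Box s is false, so not (Dia q and Box s) is true.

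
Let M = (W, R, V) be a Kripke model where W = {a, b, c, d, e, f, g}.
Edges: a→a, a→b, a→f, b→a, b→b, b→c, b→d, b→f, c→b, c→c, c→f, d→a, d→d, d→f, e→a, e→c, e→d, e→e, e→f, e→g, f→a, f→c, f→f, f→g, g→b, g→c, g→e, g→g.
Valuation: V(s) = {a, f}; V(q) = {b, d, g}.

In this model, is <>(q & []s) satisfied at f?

At f: <>(q & []s) requires q & []s at some successor in {a, c, f, g}.
  At a: q & []s is false.
  At c: q & []s is false.
  At f: q & []s is false.
  At g: q & []s is false.
So <>(q & []s) is false at f.

No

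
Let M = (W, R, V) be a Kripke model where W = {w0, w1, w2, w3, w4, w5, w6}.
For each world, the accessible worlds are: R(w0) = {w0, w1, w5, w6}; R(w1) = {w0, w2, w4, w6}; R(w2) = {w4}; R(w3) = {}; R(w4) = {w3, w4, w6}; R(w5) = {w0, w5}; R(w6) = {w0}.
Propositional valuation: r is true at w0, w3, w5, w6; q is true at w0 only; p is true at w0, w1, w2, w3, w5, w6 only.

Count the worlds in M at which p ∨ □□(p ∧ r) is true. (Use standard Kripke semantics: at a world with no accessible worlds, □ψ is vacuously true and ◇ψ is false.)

Recall that □ψ holds at a world iff ψ holds at every accessible world, and ◇ψ holds iff ψ holds at some accessible world.
Let φ = p ∨ □□(p ∧ r). Evaluate φ at each world:
  w0 (successors {w0, w1, w5, w6}): φ is true.
  w1 (successors {w0, w2, w4, w6}): φ is true.
  w2 (successors {w4}): φ is true.
  w3 (successors ∅): φ is true.
  w4 (successors {w3, w4, w6}): φ is false.
  w5 (successors {w0, w5}): φ is true.
  w6 (successors {w0}): φ is true.
For instance, at w5:
  At w5: p is true, □□(p ∧ r) is false, so p ∨ □□(p ∧ r) is true.
    At w5: □□(p ∧ r) requires □(p ∧ r) at every successor {w0, w5}.
      □(p ∧ r) fails at w0, so □□(p ∧ r) is false at w5.
Satisfying worlds: {w0, w1, w2, w3, w5, w6}

6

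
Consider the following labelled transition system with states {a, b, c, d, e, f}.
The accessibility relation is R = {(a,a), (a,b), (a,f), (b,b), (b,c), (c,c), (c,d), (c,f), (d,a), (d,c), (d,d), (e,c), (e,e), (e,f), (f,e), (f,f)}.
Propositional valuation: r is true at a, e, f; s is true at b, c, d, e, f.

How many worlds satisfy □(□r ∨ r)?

Let φ = □(□r ∨ r). Evaluate φ at each world:
  a (successors {a, b, f}): φ is false.
  b (successors {b, c}): φ is false.
  c (successors {c, d, f}): φ is false.
  d (successors {a, c, d}): φ is false.
  e (successors {c, e, f}): φ is false.
  f (successors {e, f}): φ is true.
For instance, at f:
  At f: □(□r ∨ r) requires □r ∨ r at every successor {e, f}.
      At e: □r is false, r is true, so □r ∨ r is true.
      At f: □r is true, r is true, so □r ∨ r is true.
  So □(□r ∨ r) is true at f.
Satisfying worlds: {f}

1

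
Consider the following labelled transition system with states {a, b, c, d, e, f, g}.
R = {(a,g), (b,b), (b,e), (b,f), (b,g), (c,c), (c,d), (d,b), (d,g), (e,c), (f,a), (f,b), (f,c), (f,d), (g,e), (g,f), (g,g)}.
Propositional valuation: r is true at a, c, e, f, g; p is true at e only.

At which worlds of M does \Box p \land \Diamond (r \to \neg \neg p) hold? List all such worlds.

Let φ = \Box p \land \Diamond (r \to \neg \neg p). Evaluate φ at each world:
  a (successors {g}): φ is false.
  b (successors {b, e, f, g}): φ is false.
  c (successors {c, d}): φ is false.
  d (successors {b, g}): φ is false.
  e (successors {c}): φ is false.
  f (successors {a, b, c, d}): φ is false.
  g (successors {e, f, g}): φ is false.
For instance, at e:
  At e: \Box p is false, \Diamond (r \to \neg \neg p) is false, so \Box p \land \Diamond (r \to \neg \neg p) is false.
    At e: \Box p requires p at every successor {c}.
      p fails at c, so \Box p is false at e.
    At e: \Diamond (r \to \neg \neg p) requires r \to \neg \neg p at some successor in {c}.
      At c: r \to \neg \neg p is false.
    So \Diamond (r \to \neg \neg p) is false at e.
Satisfying worlds: none.

none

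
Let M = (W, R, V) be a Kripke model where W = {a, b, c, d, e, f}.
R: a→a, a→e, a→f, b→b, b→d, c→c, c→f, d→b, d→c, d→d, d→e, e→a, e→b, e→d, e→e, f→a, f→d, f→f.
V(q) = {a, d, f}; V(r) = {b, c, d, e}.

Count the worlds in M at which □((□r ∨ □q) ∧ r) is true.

Let φ = □((□r ∨ □q) ∧ r). Evaluate φ at each world:
  a (successors {a, e, f}): φ is false.
  b (successors {b, d}): φ is true.
  c (successors {c, f}): φ is false.
  d (successors {b, c, d, e}): φ is false.
  e (successors {a, b, d, e}): φ is false.
  f (successors {a, d, f}): φ is false.
For instance, at b:
  At b: □((□r ∨ □q) ∧ r) requires (□r ∨ □q) ∧ r at every successor {b, d}.
      At b: □r ∨ □q is true, r is true, so (□r ∨ □q) ∧ r is true.
      At d: □r ∨ □q is true, r is true, so (□r ∨ □q) ∧ r is true.
  So □((□r ∨ □q) ∧ r) is true at b.
Satisfying worlds: {b}

1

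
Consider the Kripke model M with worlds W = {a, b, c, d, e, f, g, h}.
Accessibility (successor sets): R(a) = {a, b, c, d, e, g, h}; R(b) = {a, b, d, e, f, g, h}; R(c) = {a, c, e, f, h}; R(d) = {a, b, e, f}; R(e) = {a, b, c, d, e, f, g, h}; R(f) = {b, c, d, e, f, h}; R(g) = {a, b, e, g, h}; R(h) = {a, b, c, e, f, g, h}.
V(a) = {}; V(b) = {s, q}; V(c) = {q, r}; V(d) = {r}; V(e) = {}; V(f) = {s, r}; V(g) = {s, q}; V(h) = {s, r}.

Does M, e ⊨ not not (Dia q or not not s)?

Yes

Recall that Dia ψ holds at a world iff ψ holds at some accessible world.
At e: not (Dia q or not not s) is false, so not not (Dia q or not not s) is true.
  At e: Dia q or not not s is true, so not (Dia q or not not s) is false.
    At e: Dia q is true, not not s is false, so Dia q or not not s is true.
      At e: Dia q requires q at some successor in {a, b, c, d, e, f, g, h}.
        q holds at b, so Dia q is true at e.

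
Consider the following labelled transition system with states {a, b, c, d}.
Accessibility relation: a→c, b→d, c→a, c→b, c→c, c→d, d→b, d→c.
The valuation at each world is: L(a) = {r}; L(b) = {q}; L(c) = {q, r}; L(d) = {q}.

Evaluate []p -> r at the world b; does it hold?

Recall that []ψ holds at a world iff ψ holds at every accessible world, and <>ψ holds iff ψ holds at some accessible world.
At b: []p is false, r is false, so []p -> r is true.
  At b: []p requires p at every successor {d}.
    p fails at d, so []p is false at b.

Yes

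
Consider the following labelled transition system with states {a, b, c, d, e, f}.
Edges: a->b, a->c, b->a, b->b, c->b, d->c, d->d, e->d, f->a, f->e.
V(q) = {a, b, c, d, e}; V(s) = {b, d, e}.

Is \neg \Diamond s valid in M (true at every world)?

Let φ = \neg \Diamond s. Evaluate φ at each world:
  a (successors {b, c}): φ is false.
  b (successors {a, b}): φ is false.
  c (successors {b}): φ is false.
  d (successors {c, d}): φ is false.
  e (successors {d}): φ is false.
  f (successors {a, e}): φ is false.
Detail at a (counterexample):
  At a: \Diamond s is true, so \neg \Diamond s is false.
    At a: \Diamond s requires s at some successor in {b, c}.
      s holds at b, so \Diamond s is true at a.

No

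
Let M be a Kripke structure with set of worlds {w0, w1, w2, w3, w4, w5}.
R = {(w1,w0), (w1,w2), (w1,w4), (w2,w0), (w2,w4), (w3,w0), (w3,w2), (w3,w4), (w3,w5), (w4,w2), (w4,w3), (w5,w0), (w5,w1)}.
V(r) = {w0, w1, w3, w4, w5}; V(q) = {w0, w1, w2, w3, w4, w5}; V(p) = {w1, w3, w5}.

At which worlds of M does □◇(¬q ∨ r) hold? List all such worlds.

w0, w4

Let φ = □◇(¬q ∨ r). Evaluate φ at each world:
  w0 (successors ∅): φ is true.
  w1 (successors {w0, w2, w4}): φ is false.
  w2 (successors {w0, w4}): φ is false.
  w3 (successors {w0, w2, w4, w5}): φ is false.
  w4 (successors {w2, w3}): φ is true.
  w5 (successors {w0, w1}): φ is false.
For instance, at w3:
  At w3: □◇(¬q ∨ r) requires ◇(¬q ∨ r) at every successor {w0, w2, w4, w5}.
    ◇(¬q ∨ r) fails at w0, so □◇(¬q ∨ r) is false at w3.
      At w0: no accessible worlds, so ◇(¬q ∨ r) is false.
Satisfying worlds: {w0, w4}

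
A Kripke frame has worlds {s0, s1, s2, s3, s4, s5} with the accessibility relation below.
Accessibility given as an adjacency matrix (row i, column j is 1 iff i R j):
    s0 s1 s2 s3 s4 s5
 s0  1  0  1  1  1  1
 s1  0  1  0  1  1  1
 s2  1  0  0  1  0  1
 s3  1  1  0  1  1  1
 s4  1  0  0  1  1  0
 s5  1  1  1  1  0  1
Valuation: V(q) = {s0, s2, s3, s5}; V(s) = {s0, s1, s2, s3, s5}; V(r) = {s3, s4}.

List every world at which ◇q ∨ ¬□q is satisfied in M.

s0, s1, s2, s3, s4, s5

Recall that □ψ holds at a world iff ψ holds at every accessible world, and ◇ψ holds iff ψ holds at some accessible world.
Let φ = ◇q ∨ ¬□q. Evaluate φ at each world:
  s0 (successors {s0, s2, s3, s4, s5}): φ is true.
  s1 (successors {s1, s3, s4, s5}): φ is true.
  s2 (successors {s0, s3, s5}): φ is true.
  s3 (successors {s0, s1, s3, s4, s5}): φ is true.
  s4 (successors {s0, s3, s4}): φ is true.
  s5 (successors {s0, s1, s2, s3, s5}): φ is true.
For instance, at s0:
  At s0: ◇q is true, ¬□q is true, so ◇q ∨ ¬□q is true.
    At s0: ◇q requires q at some successor in {s0, s2, s3, s4, s5}.
      q holds at s0, so ◇q is true at s0.
    At s0: □q is false, so ¬□q is true.
      At s0: □q requires q at every successor {s0, s2, s3, s4, s5}.
        q fails at s4, so □q is false at s0.
Satisfying worlds: {s0, s1, s2, s3, s4, s5}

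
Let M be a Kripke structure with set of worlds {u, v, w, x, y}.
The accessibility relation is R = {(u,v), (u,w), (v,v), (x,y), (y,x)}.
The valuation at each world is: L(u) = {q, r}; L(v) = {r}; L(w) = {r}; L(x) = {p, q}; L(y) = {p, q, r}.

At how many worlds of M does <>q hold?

Let φ = <>q. Evaluate φ at each world:
  u (successors {v, w}): φ is false.
  v (successors {v}): φ is false.
  w (successors ∅): φ is false.
  x (successors {y}): φ is true.
  y (successors {x}): φ is true.
For instance, at u:
  At u: <>q requires q at some successor in {v, w}.
    At v: q is false.
    At w: q is false.
  So <>q is false at u.
Satisfying worlds: {x, y}

2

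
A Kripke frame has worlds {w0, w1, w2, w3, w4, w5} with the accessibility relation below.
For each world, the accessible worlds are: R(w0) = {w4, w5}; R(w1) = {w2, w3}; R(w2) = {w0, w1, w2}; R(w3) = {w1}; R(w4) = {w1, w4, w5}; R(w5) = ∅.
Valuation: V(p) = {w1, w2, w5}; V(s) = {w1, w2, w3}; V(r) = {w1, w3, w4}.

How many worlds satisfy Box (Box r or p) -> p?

Let φ = Box (Box r or p) -> p. Evaluate φ at each world:
  w0 (successors {w4, w5}): φ is true.
  w1 (successors {w2, w3}): φ is true.
  w2 (successors {w0, w1, w2}): φ is true.
  w3 (successors {w1}): φ is false.
  w4 (successors {w1, w4, w5}): φ is true.
  w5 (successors ∅): φ is true.
For instance, at w0:
  At w0: Box (Box r or p) is false, p is false, so Box (Box r or p) -> p is true.
    At w0: Box (Box r or p) requires Box r or p at every successor {w4, w5}.
      Box r or p fails at w4, so Box (Box r or p) is false at w0.
Satisfying worlds: {w0, w1, w2, w4, w5}

5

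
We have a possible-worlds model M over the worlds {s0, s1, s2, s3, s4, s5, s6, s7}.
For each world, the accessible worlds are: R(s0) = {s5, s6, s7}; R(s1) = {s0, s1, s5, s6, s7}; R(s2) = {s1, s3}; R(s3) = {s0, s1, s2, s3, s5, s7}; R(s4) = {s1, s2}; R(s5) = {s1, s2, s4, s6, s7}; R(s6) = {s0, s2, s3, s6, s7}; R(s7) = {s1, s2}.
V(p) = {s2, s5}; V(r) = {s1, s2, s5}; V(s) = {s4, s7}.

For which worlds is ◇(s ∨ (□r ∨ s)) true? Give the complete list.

s0, s1, s3, s5, s6

Let φ = ◇(s ∨ (□r ∨ s)). Evaluate φ at each world:
  s0 (successors {s5, s6, s7}): φ is true.
  s1 (successors {s0, s1, s5, s6, s7}): φ is true.
  s2 (successors {s1, s3}): φ is false.
  s3 (successors {s0, s1, s2, s3, s5, s7}): φ is true.
  s4 (successors {s1, s2}): φ is false.
  s5 (successors {s1, s2, s4, s6, s7}): φ is true.
  s6 (successors {s0, s2, s3, s6, s7}): φ is true.
  s7 (successors {s1, s2}): φ is false.
For instance, at s5:
  At s5: ◇(s ∨ (□r ∨ s)) requires s ∨ (□r ∨ s) at some successor in {s1, s2, s4, s6, s7}.
    s ∨ (□r ∨ s) holds at s4, so ◇(s ∨ (□r ∨ s)) is true at s5.
      At s4: s is true, □r ∨ s is true, so s ∨ (□r ∨ s) is true.
Satisfying worlds: {s0, s1, s3, s5, s6}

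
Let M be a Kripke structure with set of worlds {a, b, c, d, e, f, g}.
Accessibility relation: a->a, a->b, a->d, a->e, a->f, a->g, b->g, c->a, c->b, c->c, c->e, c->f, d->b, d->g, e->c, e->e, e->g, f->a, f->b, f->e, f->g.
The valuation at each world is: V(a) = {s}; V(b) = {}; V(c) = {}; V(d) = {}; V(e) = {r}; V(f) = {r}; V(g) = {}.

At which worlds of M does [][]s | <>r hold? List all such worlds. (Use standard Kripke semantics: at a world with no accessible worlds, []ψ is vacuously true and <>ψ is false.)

Let φ = [][]s | <>r. Evaluate φ at each world:
  a (successors {a, b, d, e, f, g}): φ is true.
  b (successors {g}): φ is true.
  c (successors {a, b, c, e, f}): φ is true.
  d (successors {b, g}): φ is false.
  e (successors {c, e, g}): φ is true.
  f (successors {a, b, e, g}): φ is true.
  g (successors ∅): φ is true.
For instance, at d:
  At d: [][]s is false, <>r is false, so [][]s | <>r is false.
    At d: [][]s requires []s at every successor {b, g}.
      []s fails at b, so [][]s is false at d.
    At d: <>r requires r at some successor in {b, g}.
      At b: r is false.
      At g: r is false.
    So <>r is false at d.
Satisfying worlds: {a, b, c, e, f, g}

a, b, c, e, f, g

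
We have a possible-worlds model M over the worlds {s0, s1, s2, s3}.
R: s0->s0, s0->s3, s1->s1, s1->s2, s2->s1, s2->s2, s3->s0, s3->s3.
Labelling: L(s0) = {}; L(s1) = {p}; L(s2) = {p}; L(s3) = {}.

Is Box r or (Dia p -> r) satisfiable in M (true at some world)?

Recall that Box ψ holds at a world iff ψ holds at every accessible world, and Dia ψ holds iff ψ holds at some accessible world.
Let φ = Box r or (Dia p -> r). Evaluate φ at each world:
  s0 (successors {s0, s3}): φ is true.
  s1 (successors {s1, s2}): φ is false.
  s2 (successors {s1, s2}): φ is false.
  s3 (successors {s0, s3}): φ is true.
Detail at s0 (witness):
  At s0: Box r is false, Dia p -> r is true, so Box r or (Dia p -> r) is true.
    At s0: Box r requires r at every successor {s0, s3}.
      r fails at s0, so Box r is false at s0.
    At s0: Dia p is false, r is false, so Dia p -> r is true.
      At s0: Dia p requires p at some successor in {s0, s3}.
        At s0: p is false.
        At s3: p is false.
      So Dia p is false at s0.

Yes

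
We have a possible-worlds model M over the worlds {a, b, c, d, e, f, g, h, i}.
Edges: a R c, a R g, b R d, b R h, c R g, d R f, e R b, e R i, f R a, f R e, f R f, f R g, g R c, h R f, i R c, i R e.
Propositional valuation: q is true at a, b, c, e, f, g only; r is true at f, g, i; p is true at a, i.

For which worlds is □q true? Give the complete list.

a, c, d, f, g, h, i

Let φ = □q. Evaluate φ at each world:
  a (successors {c, g}): φ is true.
  b (successors {d, h}): φ is false.
  c (successors {g}): φ is true.
  d (successors {f}): φ is true.
  e (successors {b, i}): φ is false.
  f (successors {a, e, f, g}): φ is true.
  g (successors {c}): φ is true.
  h (successors {f}): φ is true.
  i (successors {c, e}): φ is true.
For instance, at g:
  At g: □q requires q at every successor {c}.
    At c: q is true.
  So □q is true at g.
Satisfying worlds: {a, c, d, f, g, h, i}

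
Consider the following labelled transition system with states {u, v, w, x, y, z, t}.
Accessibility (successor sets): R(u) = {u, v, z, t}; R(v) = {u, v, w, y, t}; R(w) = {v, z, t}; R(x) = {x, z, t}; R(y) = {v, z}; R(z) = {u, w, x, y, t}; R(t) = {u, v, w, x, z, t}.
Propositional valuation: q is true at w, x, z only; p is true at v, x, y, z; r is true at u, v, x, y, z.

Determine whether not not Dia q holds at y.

At y: not Dia q is false, so not not Dia q is true.
  At y: Dia q is true, so not Dia q is false.
    At y: Dia q requires q at some successor in {v, z}.
      q holds at z, so Dia q is true at y.

Yes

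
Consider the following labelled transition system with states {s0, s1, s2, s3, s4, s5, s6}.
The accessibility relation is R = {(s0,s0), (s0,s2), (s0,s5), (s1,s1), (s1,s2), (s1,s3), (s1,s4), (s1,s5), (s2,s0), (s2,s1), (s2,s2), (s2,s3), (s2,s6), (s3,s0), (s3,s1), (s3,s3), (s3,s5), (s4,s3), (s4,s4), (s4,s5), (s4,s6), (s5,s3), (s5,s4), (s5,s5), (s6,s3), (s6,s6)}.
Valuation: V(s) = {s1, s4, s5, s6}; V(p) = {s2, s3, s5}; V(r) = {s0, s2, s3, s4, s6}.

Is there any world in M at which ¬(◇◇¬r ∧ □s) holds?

Yes

Recall that □ψ holds at a world iff ψ holds at every accessible world, and ◇ψ holds iff ψ holds at some accessible world.
Let φ = ¬(◇◇¬r ∧ □s). Evaluate φ at each world:
  s0 (successors {s0, s2, s5}): φ is true.
  s1 (successors {s1, s2, s3, s4, s5}): φ is true.
  s2 (successors {s0, s1, s2, s3, s6}): φ is true.
  s3 (successors {s0, s1, s3, s5}): φ is true.
  s4 (successors {s3, s4, s5, s6}): φ is true.
  s5 (successors {s3, s4, s5}): φ is true.
  s6 (successors {s3, s6}): φ is true.
Detail at s0 (witness):
  At s0: ◇◇¬r ∧ □s is false, so ¬(◇◇¬r ∧ □s) is true.
    At s0: ◇◇¬r is true, □s is false, so ◇◇¬r ∧ □s is false.
      At s0: ◇◇¬r requires ◇¬r at some successor in {s0, s2, s5}.
        ◇¬r holds at s0, so ◇◇¬r is true at s0.
      At s0: □s requires s at every successor {s0, s2, s5}.
        s fails at s0, so □s is false at s0.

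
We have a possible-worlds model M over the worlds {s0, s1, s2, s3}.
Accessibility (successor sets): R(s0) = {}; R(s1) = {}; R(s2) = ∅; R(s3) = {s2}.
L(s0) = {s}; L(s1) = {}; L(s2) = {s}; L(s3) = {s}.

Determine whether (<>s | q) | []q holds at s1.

Yes

At s1: <>s | q is false, []q is true, so (<>s | q) | []q is true.
  At s1: <>s is false, q is false, so <>s | q is false.
    At s1: no accessible worlds, so <>s is false.
  At s1: no accessible worlds, so []q holds vacuously.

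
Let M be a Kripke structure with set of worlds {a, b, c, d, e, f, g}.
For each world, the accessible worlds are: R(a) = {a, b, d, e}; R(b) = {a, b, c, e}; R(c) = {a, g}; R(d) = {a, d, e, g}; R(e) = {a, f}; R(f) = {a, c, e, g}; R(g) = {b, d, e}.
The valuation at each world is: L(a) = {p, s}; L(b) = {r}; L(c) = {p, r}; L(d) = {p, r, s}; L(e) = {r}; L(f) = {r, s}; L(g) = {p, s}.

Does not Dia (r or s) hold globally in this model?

No

Recall that Dia ψ holds at a world iff ψ holds at some accessible world.
Let φ = not Dia (r or s). Evaluate φ at each world:
  a (successors {a, b, d, e}): φ is false.
  b (successors {a, b, c, e}): φ is false.
  c (successors {a, g}): φ is false.
  d (successors {a, d, e, g}): φ is false.
  e (successors {a, f}): φ is false.
  f (successors {a, c, e, g}): φ is false.
  g (successors {b, d, e}): φ is false.
Detail at a (counterexample):
  At a: Dia (r or s) is true, so not Dia (r or s) is false.
    At a: Dia (r or s) requires r or s at some successor in {a, b, d, e}.
      r or s holds at a, so Dia (r or s) is true at a.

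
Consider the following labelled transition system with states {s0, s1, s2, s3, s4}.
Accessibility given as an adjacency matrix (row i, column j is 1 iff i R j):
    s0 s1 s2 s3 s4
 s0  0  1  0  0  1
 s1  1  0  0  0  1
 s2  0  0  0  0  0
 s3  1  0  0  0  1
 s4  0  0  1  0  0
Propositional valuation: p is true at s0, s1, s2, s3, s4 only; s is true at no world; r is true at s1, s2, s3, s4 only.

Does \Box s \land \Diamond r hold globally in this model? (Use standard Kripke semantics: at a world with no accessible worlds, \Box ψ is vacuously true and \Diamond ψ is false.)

Recall that \Box ψ holds at a world iff ψ holds at every accessible world, and \Diamond ψ holds iff ψ holds at some accessible world.
Let φ = \Box s \land \Diamond r. Evaluate φ at each world:
  s0 (successors {s1, s4}): φ is false.
  s1 (successors {s0, s4}): φ is false.
  s2 (successors ∅): φ is false.
  s3 (successors {s0, s4}): φ is false.
  s4 (successors {s2}): φ is false.
Detail at s0 (counterexample):
  At s0: \Box s is false, \Diamond r is true, so \Box s \land \Diamond r is false.
    At s0: \Box s requires s at every successor {s1, s4}.
      s fails at s1, so \Box s is false at s0.
    At s0: \Diamond r requires r at some successor in {s1, s4}.
      r holds at s1, so \Diamond r is true at s0.

No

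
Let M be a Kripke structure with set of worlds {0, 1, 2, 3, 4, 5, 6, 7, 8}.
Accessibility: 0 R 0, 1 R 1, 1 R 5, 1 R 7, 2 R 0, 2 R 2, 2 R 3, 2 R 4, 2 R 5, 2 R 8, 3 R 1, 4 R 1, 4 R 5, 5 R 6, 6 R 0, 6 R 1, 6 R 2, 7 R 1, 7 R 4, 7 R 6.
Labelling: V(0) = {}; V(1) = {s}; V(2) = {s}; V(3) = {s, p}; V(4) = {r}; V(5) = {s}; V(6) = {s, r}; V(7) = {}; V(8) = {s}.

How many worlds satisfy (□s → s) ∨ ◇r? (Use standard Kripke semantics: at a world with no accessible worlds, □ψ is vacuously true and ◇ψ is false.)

Let φ = (□s → s) ∨ ◇r. Evaluate φ at each world:
  0 (successors {0}): φ is true.
  1 (successors {1, 5, 7}): φ is true.
  2 (successors {0, 2, 3, 4, 5, 8}): φ is true.
  3 (successors {1}): φ is true.
  4 (successors {1, 5}): φ is false.
  5 (successors {6}): φ is true.
  6 (successors {0, 1, 2}): φ is true.
  7 (successors {1, 4, 6}): φ is true.
  8 (successors ∅): φ is true.
For instance, at 0:
  At 0: □s → s is true, ◇r is false, so (□s → s) ∨ ◇r is true.
    At 0: □s is false, s is false, so □s → s is true.
      At 0: □s requires s at every successor {0}.
        s fails at 0, so □s is false at 0.
    At 0: ◇r requires r at some successor in {0}.
      At 0: r is false.
    So ◇r is false at 0.
Satisfying worlds: {0, 1, 2, 3, 5, 6, 7, 8}

8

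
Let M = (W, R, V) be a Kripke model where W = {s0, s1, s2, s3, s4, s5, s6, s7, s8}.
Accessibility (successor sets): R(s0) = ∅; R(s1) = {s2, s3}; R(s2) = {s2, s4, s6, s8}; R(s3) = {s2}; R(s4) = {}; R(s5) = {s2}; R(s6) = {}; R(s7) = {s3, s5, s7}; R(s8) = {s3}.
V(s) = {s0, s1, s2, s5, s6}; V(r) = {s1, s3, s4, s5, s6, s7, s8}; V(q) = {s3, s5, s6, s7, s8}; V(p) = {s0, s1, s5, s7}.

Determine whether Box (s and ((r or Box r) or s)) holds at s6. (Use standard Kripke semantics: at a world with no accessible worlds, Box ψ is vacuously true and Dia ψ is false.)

Yes

Recall that Box ψ holds at a world iff ψ holds at every accessible world, and Dia ψ holds iff ψ holds at some accessible world.
At s6: no accessible worlds, so Box (s and ((r or Box r) or s)) holds vacuously.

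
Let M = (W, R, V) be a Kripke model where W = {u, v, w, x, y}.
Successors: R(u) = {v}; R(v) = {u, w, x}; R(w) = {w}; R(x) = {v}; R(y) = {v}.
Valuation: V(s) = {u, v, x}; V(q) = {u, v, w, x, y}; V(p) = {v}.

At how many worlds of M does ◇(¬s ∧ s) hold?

Let φ = ◇(¬s ∧ s). Evaluate φ at each world:
  u (successors {v}): φ is false.
  v (successors {u, w, x}): φ is false.
  w (successors {w}): φ is false.
  x (successors {v}): φ is false.
  y (successors {v}): φ is false.
For instance, at x:
  At x: ◇(¬s ∧ s) requires ¬s ∧ s at some successor in {v}.
    At v: ¬s ∧ s is false.
  So ◇(¬s ∧ s) is false at x.
Satisfying worlds: none.

0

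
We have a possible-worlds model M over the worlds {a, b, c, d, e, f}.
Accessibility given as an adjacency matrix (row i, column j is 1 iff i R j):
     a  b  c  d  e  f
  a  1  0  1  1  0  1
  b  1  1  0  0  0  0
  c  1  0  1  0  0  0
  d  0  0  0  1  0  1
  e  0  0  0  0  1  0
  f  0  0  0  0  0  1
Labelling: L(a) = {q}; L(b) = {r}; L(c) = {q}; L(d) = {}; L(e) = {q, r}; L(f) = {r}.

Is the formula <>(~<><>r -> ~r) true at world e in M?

At e: <>(~<><>r -> ~r) requires ~<><>r -> ~r at some successor in {e}.
  ~<><>r -> ~r holds at e, so <>(~<><>r -> ~r) is true at e.
    At e: ~<><>r is false, ~r is false, so ~<><>r -> ~r is true.
      At e: <><>r is true, so ~<><>r is false.

Yes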